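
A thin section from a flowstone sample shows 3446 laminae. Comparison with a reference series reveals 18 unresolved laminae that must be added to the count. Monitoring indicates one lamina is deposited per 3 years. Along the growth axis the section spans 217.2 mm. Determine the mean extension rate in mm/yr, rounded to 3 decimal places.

0.021 mm/yr

Adjusted count: 3446 + 18 = 3464 laminae.
3464 laminae at 3 years each span 3464 × 3 = 10392 years.
Extension rate ≈ 217.2 / 10392 = 0.021 mm/yr.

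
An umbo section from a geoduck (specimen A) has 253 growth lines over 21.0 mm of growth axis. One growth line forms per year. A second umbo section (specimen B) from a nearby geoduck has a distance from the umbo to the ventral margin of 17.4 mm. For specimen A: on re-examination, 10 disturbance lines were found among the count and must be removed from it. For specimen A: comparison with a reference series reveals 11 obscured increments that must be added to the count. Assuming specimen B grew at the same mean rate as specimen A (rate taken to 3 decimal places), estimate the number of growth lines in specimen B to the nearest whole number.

210 growth lines

Specimen A: true growth line count = 253 − 10 + 11 = 254.
A: Extension rate ≈ 21.0 / 254 = 0.083 mm/yr.
B spans 17.4 / 0.083 = 209.64 years ≈ 210 growth lines.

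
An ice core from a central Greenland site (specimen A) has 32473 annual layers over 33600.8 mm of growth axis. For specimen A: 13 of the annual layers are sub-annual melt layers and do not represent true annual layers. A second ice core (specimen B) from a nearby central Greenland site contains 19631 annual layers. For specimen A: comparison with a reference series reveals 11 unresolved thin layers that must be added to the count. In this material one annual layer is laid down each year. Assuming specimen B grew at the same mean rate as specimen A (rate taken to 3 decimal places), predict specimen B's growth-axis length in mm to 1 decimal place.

Specimen A: after corrections the count is 32473 − 13 + 11 = 32471 annual layers.
A: 33600.8 mm over 32471 years gives 33600.8 / 32471 ≈ 1.035 mm/year.
For B, 1.035 mm/year × 19631 years = 20318.1 mm.

20318.1 mm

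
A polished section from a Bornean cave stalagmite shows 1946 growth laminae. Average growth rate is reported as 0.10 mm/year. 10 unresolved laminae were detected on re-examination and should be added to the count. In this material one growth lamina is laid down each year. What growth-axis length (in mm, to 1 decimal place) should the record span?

After corrections the count is 1946 + 10 = 1956 growth laminae.
1956 years at 0.10 mm/year gives 0.10 × 1956 = 195.6 mm.

195.6 mm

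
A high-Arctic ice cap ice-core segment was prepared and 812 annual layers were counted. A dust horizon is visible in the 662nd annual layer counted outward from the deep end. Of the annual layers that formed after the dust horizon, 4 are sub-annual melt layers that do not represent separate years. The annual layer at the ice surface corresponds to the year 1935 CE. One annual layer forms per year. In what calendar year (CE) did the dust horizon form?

1789 CE

Between annual layer 662 and the ice surface there are 812 − 662 = 150 annual layers.
Excluding 4 false annual layers: 150 − 4 = 146.
1935 − 146 = 1789 CE.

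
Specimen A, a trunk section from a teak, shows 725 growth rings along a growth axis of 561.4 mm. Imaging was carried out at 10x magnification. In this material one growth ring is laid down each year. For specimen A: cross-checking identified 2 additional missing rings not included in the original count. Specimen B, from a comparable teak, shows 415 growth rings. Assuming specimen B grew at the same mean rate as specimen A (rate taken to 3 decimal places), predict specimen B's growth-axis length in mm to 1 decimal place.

320.4 mm

Specimen A: true growth ring count = 725 + 2 = 727.
A: Extension rate ≈ 561.4 / 727 = 0.772 mm per year.
For B, 0.772 mm/year × 415 years = 320.4 mm.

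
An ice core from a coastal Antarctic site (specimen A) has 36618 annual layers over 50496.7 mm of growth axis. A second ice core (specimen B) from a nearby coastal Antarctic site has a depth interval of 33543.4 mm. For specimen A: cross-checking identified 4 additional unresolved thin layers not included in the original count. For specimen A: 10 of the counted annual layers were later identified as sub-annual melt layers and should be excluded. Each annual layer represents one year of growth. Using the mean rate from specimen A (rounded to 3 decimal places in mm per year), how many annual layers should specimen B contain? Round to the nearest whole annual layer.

24324 annual layers

Specimen A: true annual layer count = 36618 − 10 + 4 = 36612.
A: Mean rate = 50496.7 mm / 36612 years ≈ 1.379 mm per year.
Specimen B: 33543.4 mm / 1.379 mm per year = 24324.44 years ≈ 24324 annual layers.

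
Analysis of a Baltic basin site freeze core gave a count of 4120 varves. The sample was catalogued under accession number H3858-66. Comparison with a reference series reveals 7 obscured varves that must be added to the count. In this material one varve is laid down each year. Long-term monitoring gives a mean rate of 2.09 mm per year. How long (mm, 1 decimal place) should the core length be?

8625.4 mm

True varve count = 4120 + 7 = 4127.
4127 years at 2.09 mm/year gives 2.09 × 4127 = 8625.4 mm.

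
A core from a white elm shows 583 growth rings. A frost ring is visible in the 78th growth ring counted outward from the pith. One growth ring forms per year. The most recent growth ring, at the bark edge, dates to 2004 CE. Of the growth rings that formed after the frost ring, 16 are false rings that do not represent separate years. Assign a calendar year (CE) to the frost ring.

The frost ring sits at growth ring 78 from the pith, so 583 − 78 = 505 growth rings formed after it.
505 − 16 false = 489 true growth rings after the frost ring.
Counting back 489 years from 2004 CE places the frost ring in 2004 − 489 = 1515 CE.

1515 CE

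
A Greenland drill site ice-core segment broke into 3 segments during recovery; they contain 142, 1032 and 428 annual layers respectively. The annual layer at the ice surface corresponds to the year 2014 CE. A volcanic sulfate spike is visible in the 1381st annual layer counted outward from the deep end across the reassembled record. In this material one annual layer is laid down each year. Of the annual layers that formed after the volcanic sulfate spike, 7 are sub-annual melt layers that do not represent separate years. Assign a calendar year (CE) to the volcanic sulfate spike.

Total annual layers = 142 + 1032 + 428 = 1602.
The volcanic sulfate spike sits at annual layer 1381 from the deep end, so 1602 − 1381 = 221 annual layers formed after it.
Removing the 7 false annual layers leaves 221 − 7 = 214 true annual layers beyond the volcanic sulfate spike.
The annual layer at the ice surface is 2014 CE, so the volcanic sulfate spike dates to 2014 − 214 = 1800 CE.

1800 CE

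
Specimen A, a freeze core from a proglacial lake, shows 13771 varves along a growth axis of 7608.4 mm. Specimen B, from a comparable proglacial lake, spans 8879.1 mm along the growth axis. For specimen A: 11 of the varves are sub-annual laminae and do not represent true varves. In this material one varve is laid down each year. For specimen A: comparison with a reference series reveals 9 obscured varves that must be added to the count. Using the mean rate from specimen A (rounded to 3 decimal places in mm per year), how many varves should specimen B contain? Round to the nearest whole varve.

16056 varves

Specimen A: after corrections the count is 13771 − 11 + 9 = 13769 varves.
A: 7608.4 mm over 13769 years gives 7608.4 / 13769 ≈ 0.553 mm per year.
B spans 8879.1 / 0.553 = 16056.24 years ≈ 16056 varves.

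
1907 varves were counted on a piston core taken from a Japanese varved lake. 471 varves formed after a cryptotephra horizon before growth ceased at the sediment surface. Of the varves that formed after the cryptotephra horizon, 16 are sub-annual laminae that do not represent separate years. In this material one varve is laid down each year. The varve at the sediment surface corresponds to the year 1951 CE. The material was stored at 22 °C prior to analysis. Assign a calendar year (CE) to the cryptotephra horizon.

1496 CE

471 varves formed after the cryptotephra horizon.
Excluding 16 false varves: 471 − 16 = 455.
1951 − 455 = 1496 CE.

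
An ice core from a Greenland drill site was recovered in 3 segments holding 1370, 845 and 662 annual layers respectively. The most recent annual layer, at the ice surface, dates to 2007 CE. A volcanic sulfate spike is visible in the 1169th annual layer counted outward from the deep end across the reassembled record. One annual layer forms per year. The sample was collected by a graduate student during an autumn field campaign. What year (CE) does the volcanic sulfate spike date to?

Total annual layers = 1370 + 845 + 662 = 2877.
Between annual layer 1169 and the ice surface there are 2877 − 1169 = 1708 annual layers.
Counting back 1708 years from 2007 CE places the volcanic sulfate spike in 2007 − 1708 = 299 CE.

299 CE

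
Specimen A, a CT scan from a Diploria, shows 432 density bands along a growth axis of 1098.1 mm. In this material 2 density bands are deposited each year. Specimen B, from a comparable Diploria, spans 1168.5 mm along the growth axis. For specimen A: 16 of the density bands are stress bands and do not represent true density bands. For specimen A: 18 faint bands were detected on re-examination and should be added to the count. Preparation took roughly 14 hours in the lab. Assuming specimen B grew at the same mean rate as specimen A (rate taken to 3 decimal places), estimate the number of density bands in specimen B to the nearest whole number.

Specimen A: after corrections the count is 432 − 16 + 18 = 434 density bands.
Specimen A: with 2 density bands per year, 434 / 2 = 217 years.
A: Extension rate ≈ 1098.1 / 217 = 5.060 mm/yr.
B spans 1168.5 / 5.060 = 230.93 years; at 2 density bands per year that is 230.93 × 2 ≈ 462 density bands.

462 density bands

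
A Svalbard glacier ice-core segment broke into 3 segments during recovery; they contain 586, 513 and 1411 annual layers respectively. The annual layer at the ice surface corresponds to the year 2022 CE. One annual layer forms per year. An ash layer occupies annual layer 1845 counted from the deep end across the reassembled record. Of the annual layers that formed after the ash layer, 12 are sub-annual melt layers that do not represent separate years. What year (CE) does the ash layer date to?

1369 CE

Total annual layers = 586 + 513 + 1411 = 2510.
The ash layer sits at annual layer 1845 from the deep end, so 2510 − 1845 = 665 annual layers formed after it.
Excluding 12 false annual layers: 665 − 12 = 653.
2022 − 653 = 1369 CE.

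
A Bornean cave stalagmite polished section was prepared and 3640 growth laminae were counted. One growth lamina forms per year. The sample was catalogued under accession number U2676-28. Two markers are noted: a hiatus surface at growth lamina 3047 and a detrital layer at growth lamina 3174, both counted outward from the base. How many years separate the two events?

127 years

3174 − 3047 = 127 growth laminae lie between the two events.
That is 127 years at one growth lamina per year.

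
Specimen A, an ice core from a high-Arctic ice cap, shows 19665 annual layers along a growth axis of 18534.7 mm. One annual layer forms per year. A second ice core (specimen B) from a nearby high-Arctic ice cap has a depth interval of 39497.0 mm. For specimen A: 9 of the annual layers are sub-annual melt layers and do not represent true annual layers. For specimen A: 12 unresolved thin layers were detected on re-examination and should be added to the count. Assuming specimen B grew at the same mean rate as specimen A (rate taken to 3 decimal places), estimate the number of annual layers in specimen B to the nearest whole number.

41929 annual layers

Specimen A: correcting the raw count gives 19665 − 9 + 12 = 19668 true annual layers.
A: 18534.7 mm over 19668 years gives 18534.7 / 19668 ≈ 0.942 mm/yr.
Specimen B: 39497.0 mm / 0.942 mm per year = 41928.87 years ≈ 41929 annual layers.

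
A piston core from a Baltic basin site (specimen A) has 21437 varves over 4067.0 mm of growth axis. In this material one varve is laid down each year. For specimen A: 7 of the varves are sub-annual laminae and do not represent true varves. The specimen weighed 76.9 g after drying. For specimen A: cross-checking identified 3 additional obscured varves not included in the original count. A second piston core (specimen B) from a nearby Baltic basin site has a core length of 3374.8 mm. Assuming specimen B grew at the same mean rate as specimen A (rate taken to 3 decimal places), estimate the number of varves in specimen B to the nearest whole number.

Specimen A: correcting the raw count gives 21437 − 7 + 3 = 21433 true varves.
A: Mean rate = 4067.0 mm / 21433 years ≈ 0.190 mm/yr.
B spans 3374.8 / 0.190 = 17762.11 years ≈ 17762 varves.

17762 varves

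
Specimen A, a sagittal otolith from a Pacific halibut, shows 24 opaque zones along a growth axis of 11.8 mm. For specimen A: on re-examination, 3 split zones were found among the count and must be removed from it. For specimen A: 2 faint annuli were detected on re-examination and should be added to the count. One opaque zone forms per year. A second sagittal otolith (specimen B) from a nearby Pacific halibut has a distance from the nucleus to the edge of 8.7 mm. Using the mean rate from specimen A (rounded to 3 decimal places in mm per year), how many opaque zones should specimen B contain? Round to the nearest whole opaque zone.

17 opaque zones

Specimen A: true opaque zone count = 24 − 3 + 2 = 23.
A: 11.8 mm over 23 years gives 11.8 / 23 ≈ 0.513 mm per year.
Specimen B: 8.7 mm / 0.513 mm per year = 16.96 years ≈ 17 opaque zones.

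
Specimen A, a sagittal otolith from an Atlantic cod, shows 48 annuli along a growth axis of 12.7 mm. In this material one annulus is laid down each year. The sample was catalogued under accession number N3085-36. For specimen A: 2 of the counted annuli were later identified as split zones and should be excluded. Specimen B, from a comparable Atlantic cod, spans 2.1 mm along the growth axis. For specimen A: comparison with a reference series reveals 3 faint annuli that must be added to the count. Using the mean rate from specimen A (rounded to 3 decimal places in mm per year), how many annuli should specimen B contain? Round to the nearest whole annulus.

8 annuli

Specimen A: correcting the raw count gives 48 − 2 + 3 = 49 true annuli.
A: Extension rate ≈ 12.7 / 49 = 0.259 mm/year.
For B, 2.1 / 0.259 = 8.11 years ≈ 8 annuli.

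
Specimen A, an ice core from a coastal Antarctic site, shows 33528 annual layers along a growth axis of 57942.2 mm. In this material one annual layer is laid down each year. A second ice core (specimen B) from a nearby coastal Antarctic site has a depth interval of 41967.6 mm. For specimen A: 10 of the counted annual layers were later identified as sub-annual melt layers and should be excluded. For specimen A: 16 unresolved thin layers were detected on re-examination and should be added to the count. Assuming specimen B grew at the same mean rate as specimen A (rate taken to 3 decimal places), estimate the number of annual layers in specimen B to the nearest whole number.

24287 annual layers

Specimen A: true annual layer count = 33528 − 10 + 16 = 33534.
A: 57942.2 mm over 33534 years gives 57942.2 / 33534 ≈ 1.728 mm/yr.
For B, 41967.6 / 1.728 = 24286.81 years ≈ 24287 annual layers.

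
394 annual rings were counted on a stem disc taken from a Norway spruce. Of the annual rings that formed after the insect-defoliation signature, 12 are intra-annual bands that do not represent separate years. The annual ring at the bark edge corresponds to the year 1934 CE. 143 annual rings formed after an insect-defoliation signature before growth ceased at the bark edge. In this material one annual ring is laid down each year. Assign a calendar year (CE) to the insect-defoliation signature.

1803 CE

There are 143 annual rings younger than the insect-defoliation signature.
Removing the 12 false annual rings leaves 143 − 12 = 131 true annual rings beyond the insect-defoliation signature.
The annual ring at the bark edge is 1934 CE, so the insect-defoliation signature dates to 1934 − 131 = 1803 CE.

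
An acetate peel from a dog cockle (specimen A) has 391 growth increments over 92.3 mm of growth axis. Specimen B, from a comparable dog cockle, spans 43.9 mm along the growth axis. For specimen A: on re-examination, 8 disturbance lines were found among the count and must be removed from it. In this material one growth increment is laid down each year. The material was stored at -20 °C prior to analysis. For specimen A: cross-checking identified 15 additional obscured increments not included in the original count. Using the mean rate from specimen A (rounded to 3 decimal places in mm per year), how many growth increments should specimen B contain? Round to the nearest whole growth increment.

189 growth increments

Specimen A: adjusted count: 391 − 8 + 15 = 398 growth increments.
A: Extension rate ≈ 92.3 / 398 = 0.232 mm per year.
Specimen B: 43.9 mm / 0.232 mm per year = 189.22 years ≈ 189 growth increments.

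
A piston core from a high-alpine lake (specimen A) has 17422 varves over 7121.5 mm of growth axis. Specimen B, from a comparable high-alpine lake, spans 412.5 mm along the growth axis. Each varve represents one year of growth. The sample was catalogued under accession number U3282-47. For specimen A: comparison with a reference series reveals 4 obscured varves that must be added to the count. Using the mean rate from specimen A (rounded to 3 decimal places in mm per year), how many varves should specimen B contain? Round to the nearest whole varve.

Specimen A: true varve count = 17422 + 4 = 17426.
A: Mean rate = 7121.5 mm / 17426 years ≈ 0.409 mm per year.
For B, 412.5 / 0.409 = 1008.56 years ≈ 1009 varves.

1009 varves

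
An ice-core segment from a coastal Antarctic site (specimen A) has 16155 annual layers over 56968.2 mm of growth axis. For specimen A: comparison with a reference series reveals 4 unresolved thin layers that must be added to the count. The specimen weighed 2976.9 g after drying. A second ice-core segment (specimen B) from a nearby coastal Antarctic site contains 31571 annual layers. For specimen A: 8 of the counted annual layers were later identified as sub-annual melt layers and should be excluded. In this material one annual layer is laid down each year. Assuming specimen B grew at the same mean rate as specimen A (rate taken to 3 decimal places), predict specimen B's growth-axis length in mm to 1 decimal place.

Specimen A: true annual layer count = 16155 − 8 + 4 = 16151.
A: Extension rate ≈ 56968.2 / 16151 = 3.527 mm/yr.
For B, 3.527 mm/year × 31571 years = 111350.9 mm.

111350.9 mm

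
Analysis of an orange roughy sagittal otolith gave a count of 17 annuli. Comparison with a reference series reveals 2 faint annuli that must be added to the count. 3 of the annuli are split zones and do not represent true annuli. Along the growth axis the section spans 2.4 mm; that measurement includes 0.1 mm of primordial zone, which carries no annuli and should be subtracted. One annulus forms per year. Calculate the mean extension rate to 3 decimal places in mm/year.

Adjusted count: 17 − 3 + 2 = 16 annuli.
Net length = 2.4 − 0.1 = 2.3 mm.
2.3 mm over 16 years gives 2.3 / 16 ≈ 0.144 mm/year.

0.144 mm/year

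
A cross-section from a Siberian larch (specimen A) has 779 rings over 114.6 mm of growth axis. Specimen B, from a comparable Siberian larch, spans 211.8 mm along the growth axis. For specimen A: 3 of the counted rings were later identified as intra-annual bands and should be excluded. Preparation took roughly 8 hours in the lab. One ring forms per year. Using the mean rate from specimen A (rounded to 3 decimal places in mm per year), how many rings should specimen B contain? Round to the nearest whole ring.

1431 rings

Specimen A: after corrections the count is 779 − 3 = 776 rings.
A: Extension rate ≈ 114.6 / 776 = 0.148 mm/yr.
Specimen B: 211.8 mm / 0.148 mm per year = 1431.08 years ≈ 1431 rings.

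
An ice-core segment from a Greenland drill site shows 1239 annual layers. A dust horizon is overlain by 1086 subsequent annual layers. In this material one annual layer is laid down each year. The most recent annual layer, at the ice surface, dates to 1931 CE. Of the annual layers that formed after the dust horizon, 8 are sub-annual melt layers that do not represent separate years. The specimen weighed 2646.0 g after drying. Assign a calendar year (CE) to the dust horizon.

853 CE

There are 1086 annual layers younger than the dust horizon.
1086 − 8 false = 1078 true annual layers after the dust horizon.
The annual layer at the ice surface is 1931 CE, so the dust horizon dates to 1931 − 1078 = 853 CE.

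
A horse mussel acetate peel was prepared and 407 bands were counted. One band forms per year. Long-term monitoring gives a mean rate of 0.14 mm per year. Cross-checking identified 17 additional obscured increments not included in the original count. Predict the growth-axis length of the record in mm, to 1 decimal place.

After corrections the count is 407 + 17 = 424 bands.
424 years at 0.14 mm/year gives 0.14 × 424 = 59.4 mm.

59.4 mm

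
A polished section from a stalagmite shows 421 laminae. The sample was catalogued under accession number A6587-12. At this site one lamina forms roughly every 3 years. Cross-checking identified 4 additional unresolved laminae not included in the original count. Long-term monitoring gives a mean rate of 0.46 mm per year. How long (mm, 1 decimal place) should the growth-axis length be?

Adjusted count: 421 + 4 = 425 laminae.
Multiplying by 3 years per lamina: 425 × 3 = 1275 years.
1275 years at 0.46 mm/year gives 0.46 × 1275 = 586.5 mm.

586.5 mm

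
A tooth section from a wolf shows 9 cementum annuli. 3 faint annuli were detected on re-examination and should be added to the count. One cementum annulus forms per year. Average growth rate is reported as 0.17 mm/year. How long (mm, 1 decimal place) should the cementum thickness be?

2.0 mm

Correcting the raw count gives 9 + 3 = 12 true cementum annuli.
12 years at 0.17 mm/year gives 0.17 × 12 = 2.0 mm.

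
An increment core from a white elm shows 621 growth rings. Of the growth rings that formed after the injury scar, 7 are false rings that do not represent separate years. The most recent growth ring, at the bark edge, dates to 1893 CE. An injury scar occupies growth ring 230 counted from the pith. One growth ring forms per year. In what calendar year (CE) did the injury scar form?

The injury scar sits at growth ring 230 from the pith, so 621 − 230 = 391 growth rings formed after it.
Excluding 7 false growth rings: 391 − 7 = 384.
The growth ring at the bark edge is 1893 CE, so the injury scar dates to 1893 − 384 = 1509 CE.

1509 CE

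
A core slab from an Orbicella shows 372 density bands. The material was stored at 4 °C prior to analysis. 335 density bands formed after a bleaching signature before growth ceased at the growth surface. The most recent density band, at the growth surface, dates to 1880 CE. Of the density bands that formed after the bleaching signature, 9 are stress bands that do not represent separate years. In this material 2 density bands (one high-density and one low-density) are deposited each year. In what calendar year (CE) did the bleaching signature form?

1717 CE

335 density bands formed after the bleaching signature.
Removing the 9 false density bands leaves 335 − 9 = 326 true density bands beyond the bleaching signature.
With 2 density bands per year, 326 / 2 = 163 years.
Counting back 163 years from 1880 CE places the bleaching signature in 1880 − 163 = 1717 CE.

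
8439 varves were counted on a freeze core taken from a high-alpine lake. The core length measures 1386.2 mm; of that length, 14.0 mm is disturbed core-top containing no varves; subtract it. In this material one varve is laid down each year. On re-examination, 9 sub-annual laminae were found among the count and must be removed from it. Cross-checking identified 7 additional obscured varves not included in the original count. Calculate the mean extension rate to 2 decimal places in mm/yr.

0.16 mm/yr

Adjusted count: 8439 − 9 + 7 = 8437 varves.
Removing the 14.0 mm offcut leaves 1386.2 − 14.0 = 1372.2 mm.
1372.2 mm over 8437 years gives 1372.2 / 8437 ≈ 0.16 mm/yr.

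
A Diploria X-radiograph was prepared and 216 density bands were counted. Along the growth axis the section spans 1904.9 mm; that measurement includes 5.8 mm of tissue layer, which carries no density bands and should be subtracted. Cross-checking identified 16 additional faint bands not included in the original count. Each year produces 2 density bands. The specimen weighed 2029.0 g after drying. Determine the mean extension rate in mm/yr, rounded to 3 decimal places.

16.372 mm/yr

True density band count = 216 + 16 = 232.
With 2 density bands per year, 232 / 2 = 116 years.
The growth record spans 1904.9 − 5.8 = 1899.1 mm.
Mean rate = 1899.1 mm / 116 years ≈ 16.372 mm/yr.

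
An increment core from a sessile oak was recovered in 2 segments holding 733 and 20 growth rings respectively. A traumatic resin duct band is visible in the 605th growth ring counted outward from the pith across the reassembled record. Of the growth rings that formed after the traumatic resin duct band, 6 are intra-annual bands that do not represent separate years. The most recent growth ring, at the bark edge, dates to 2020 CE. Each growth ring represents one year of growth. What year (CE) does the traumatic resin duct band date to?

1878 CE

Total growth rings = 733 + 20 = 753.
The traumatic resin duct band sits at growth ring 605 from the pith, so 753 − 605 = 148 growth rings formed after it.
148 − 6 false = 142 true growth rings after the traumatic resin duct band.
The growth ring at the bark edge is 2020 CE, so the traumatic resin duct band dates to 2020 − 142 = 1878 CE.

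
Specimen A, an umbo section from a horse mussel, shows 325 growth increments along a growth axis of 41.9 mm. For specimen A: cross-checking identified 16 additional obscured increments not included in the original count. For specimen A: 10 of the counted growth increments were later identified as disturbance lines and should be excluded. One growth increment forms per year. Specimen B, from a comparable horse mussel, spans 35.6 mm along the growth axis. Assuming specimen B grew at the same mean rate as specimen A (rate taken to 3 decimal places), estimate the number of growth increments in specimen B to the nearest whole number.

280 growth increments

Specimen A: correcting the raw count gives 325 − 10 + 16 = 331 true growth increments.
A: 41.9 mm over 331 years gives 41.9 / 331 ≈ 0.127 mm per year.
Specimen B: 35.6 mm / 0.127 mm per year = 280.31 years ≈ 280 growth increments.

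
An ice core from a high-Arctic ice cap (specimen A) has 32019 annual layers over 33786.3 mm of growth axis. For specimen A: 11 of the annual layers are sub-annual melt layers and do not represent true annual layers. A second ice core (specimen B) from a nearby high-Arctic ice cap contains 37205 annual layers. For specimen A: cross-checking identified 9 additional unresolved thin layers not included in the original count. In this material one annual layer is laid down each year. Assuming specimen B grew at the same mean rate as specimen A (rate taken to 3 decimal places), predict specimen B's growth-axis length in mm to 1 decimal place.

Specimen A: adjusted count: 32019 − 11 + 9 = 32017 annual layers.
A: 33786.3 mm over 32017 years gives 33786.3 / 32017 ≈ 1.055 mm/year.
For B, 1.055 mm/year × 37205 years = 39251.3 mm.

39251.3 mm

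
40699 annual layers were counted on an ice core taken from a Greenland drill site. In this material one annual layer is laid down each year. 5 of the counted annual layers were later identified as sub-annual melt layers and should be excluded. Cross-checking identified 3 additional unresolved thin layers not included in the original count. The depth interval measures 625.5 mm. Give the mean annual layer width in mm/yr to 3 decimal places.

Adjusted count: 40699 − 5 + 3 = 40697 annual layers.
Extension rate ≈ 625.5 / 40697 = 0.015 mm/yr.

0.015 mm/yr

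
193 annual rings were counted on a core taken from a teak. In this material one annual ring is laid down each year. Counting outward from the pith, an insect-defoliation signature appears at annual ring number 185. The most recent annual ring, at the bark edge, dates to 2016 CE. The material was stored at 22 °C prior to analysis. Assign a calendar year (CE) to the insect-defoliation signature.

The insect-defoliation signature sits at annual ring 185 from the pith, so 193 − 185 = 8 annual rings formed after it.
2016 − 8 = 2008 CE.

2008 CE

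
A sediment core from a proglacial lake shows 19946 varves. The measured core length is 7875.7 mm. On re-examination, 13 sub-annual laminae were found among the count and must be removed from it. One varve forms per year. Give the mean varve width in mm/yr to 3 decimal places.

0.395 mm/yr

After corrections the count is 19946 − 13 = 19933 varves.
Mean rate = 7875.7 mm / 19933 years ≈ 0.395 mm/yr.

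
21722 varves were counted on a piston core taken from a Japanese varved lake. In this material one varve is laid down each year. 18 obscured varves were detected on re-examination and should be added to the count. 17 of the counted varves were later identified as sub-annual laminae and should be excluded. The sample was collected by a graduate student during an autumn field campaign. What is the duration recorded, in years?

21723 years

Correcting the raw count gives 21722 − 17 + 18 = 21723 true varves.
One varve per year makes the duration 21723 years.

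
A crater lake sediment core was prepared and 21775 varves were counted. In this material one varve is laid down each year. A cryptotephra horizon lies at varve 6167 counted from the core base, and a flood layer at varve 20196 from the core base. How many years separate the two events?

14029 years

Separation: 20196 − 6167 = 14029 varves.
One varve per year makes the interval 14029 years.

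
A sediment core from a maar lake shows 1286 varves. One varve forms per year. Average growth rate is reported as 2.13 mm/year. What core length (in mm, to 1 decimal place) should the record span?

1286 years of growth are recorded.
Predicted length = 2.13 mm/year × 1286 years = 2739.2 mm.

2739.2 mm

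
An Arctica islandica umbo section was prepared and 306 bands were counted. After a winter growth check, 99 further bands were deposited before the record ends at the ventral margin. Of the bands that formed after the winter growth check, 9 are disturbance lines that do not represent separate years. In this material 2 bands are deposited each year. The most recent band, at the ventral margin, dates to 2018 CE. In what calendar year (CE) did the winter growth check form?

1973 CE

There are 99 bands younger than the winter growth check.
Excluding 9 false bands: 99 − 9 = 90.
With 2 bands per year, 90 / 2 = 45 years.
Counting back 45 years from 2018 CE places the winter growth check in 2018 − 45 = 1973 CE.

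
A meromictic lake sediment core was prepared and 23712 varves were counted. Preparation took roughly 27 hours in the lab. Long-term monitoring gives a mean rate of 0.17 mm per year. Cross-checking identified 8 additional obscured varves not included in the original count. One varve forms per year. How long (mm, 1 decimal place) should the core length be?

True varve count = 23712 + 8 = 23720.
Length ≈ 0.17 × 23720 = 4032.4 mm.

4032.4 mm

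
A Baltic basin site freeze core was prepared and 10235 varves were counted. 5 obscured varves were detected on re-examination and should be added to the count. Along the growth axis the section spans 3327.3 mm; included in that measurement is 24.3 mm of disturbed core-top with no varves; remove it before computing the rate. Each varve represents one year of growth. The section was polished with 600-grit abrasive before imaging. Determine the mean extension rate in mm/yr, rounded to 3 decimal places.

0.323 mm/yr

Correcting the raw count gives 10235 + 5 = 10240 true varves.
Removing the 24.3 mm offcut leaves 3327.3 − 24.3 = 3303.0 mm.
Extension rate ≈ 3303.0 / 10240 = 0.323 mm/yr.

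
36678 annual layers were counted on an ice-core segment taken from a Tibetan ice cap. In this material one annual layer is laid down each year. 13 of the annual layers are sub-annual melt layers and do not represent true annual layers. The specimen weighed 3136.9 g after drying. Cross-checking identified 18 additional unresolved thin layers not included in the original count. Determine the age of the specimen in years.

True annual layer count = 36678 − 13 + 18 = 36683.
One annual layer per year makes the duration 36683 years.

36683 yr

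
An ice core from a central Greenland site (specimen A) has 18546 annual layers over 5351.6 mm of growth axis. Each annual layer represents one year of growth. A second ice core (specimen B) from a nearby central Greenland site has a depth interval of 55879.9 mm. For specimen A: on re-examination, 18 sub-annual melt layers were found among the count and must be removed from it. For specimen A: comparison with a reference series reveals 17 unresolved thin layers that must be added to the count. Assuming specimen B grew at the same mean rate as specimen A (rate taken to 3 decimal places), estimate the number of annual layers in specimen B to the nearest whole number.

Specimen A: correcting the raw count gives 18546 − 18 + 17 = 18545 true annual layers.
A: Extension rate ≈ 5351.6 / 18545 = 0.289 mm/yr.
B spans 55879.9 / 0.289 = 193356.06 years ≈ 193356 annual layers.

193356 annual layers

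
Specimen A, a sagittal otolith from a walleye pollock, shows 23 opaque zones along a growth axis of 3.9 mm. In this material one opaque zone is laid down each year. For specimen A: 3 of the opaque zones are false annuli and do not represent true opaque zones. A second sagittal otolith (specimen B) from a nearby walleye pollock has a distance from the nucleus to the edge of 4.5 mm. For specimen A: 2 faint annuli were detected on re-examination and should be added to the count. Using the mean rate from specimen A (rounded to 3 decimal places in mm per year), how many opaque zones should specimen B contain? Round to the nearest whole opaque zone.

25 opaque zones

Specimen A: after corrections the count is 23 − 3 + 2 = 22 opaque zones.
A: Extension rate ≈ 3.9 / 22 = 0.177 mm/yr.
B spans 4.5 / 0.177 = 25.42 years ≈ 25 opaque zones.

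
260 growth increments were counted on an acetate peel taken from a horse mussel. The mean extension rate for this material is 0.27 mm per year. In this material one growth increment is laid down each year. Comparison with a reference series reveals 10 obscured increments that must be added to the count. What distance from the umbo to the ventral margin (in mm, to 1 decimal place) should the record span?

Correcting the raw count gives 260 + 10 = 270 true growth increments.
Length ≈ 0.27 × 270 = 72.9 mm.

72.9 mm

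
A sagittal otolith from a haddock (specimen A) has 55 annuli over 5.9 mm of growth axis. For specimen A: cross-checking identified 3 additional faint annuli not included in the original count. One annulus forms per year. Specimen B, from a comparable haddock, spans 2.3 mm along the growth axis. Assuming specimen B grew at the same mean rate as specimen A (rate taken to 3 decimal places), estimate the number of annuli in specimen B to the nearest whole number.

23 annuli

Specimen A: after corrections the count is 55 + 3 = 58 annuli.
A: 5.9 mm over 58 years gives 5.9 / 58 ≈ 0.102 mm/yr.
B spans 2.3 / 0.102 = 22.55 years ≈ 23 annuli.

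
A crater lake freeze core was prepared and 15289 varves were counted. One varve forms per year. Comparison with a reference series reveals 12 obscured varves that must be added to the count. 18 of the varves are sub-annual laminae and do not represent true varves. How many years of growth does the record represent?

15283 yr

After corrections the count is 15289 − 18 + 12 = 15283 varves.
With a one-to-one varve periodicity this is 15283 years.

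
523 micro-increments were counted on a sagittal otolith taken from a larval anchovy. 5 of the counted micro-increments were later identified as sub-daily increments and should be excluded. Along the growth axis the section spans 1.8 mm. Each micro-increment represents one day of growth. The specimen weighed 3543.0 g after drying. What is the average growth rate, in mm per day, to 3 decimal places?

After corrections the count is 523 − 5 = 518 micro-increments.
Extension rate ≈ 1.8 / 518 = 0.003 mm per day.

0.003 mm per day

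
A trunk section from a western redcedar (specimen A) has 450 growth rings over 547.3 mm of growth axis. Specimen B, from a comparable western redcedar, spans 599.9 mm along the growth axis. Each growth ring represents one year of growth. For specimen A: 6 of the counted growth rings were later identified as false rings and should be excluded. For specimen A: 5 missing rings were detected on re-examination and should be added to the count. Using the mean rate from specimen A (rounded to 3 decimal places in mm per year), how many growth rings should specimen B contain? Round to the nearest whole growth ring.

492 growth rings

Specimen A: after corrections the count is 450 − 6 + 5 = 449 growth rings.
A: 547.3 mm over 449 years gives 547.3 / 449 ≈ 1.219 mm/year.
Specimen B: 599.9 mm / 1.219 mm per year = 492.12 years ≈ 492 growth rings.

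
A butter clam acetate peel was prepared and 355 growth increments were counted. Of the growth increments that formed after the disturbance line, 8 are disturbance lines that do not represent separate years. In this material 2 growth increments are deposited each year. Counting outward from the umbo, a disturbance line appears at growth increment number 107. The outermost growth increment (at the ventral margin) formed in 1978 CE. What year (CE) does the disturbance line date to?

1858 CE

The disturbance line sits at growth increment 107 from the umbo, so 355 − 107 = 248 growth increments formed after it.
248 − 8 false = 240 true growth increments after the disturbance line.
240 growth increments at 2 per year is 240 / 2 = 120 years.
Counting back 120 years from 1978 CE places the disturbance line in 1978 − 120 = 1858 CE.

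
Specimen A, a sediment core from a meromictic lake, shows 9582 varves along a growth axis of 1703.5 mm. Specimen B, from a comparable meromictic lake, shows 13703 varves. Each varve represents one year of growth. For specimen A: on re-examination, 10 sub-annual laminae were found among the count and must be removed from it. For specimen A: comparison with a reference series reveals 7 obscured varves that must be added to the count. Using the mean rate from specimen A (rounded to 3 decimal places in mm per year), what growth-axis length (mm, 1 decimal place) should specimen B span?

Specimen A: correcting the raw count gives 9582 − 10 + 7 = 9579 true varves.
A: 1703.5 mm over 9579 years gives 1703.5 / 9579 ≈ 0.178 mm/year.
Length of B = 0.178 × 13703 = 2439.1 mm.

2439.1 mm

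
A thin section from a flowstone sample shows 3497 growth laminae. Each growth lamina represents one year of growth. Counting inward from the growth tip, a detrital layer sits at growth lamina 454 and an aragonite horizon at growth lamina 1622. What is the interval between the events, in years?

1168 years

The two markers are separated by 1622 − 454 = 1168 growth laminae.
At one growth lamina per year, 1168 years elapsed between them.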